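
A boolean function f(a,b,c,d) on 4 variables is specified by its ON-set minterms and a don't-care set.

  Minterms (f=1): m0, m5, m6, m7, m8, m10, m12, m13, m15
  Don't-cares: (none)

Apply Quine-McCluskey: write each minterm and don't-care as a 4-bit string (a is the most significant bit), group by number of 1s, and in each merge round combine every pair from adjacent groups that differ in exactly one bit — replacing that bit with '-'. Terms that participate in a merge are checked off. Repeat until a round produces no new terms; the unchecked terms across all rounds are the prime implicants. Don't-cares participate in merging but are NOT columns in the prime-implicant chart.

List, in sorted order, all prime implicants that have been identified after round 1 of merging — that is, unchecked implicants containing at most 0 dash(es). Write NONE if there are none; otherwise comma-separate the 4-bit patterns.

[col 0] 0000*, 0101*, 0110*, 0111*, 1000*, 1010*, 1100*, 1101*, 1111*
[col 1] -000, -101*, -111*, 01-1*, 011-, 1-00, 10-0, 11-1*, 110-
[col 2] -1-1
Prime implicants: -000, -1-1, 011-, 1-00, 10-0, 110-

NONE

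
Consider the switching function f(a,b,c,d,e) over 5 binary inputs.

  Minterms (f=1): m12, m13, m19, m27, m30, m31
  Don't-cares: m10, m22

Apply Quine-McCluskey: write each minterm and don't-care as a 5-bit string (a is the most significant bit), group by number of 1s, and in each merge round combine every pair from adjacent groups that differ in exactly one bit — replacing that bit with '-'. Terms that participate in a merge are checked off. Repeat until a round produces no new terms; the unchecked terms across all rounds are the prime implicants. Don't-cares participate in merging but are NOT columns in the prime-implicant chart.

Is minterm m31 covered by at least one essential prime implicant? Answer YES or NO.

[col 0] 01010, 01100*, 01101*, 10011*, 10110*, 11011*, 11110*, 11111*
[col 1] 0110-, 1-011, 1-110, 11-11, 1111-
Prime implicants: 01010, 0110-, 1-011, 1-110, 11-11, 1111-
PI chart (minterm → PIs covering it):
  12 | 0110-  (sole → essential)
  13 | 0110-  (sole → essential)
  19 | 1-011  (sole → essential)
  27 | 1-011,11-11
  30 | 1-110,1111-
  31 | 11-11,1111-
Essential prime implicants: 0110-, 1-011

NO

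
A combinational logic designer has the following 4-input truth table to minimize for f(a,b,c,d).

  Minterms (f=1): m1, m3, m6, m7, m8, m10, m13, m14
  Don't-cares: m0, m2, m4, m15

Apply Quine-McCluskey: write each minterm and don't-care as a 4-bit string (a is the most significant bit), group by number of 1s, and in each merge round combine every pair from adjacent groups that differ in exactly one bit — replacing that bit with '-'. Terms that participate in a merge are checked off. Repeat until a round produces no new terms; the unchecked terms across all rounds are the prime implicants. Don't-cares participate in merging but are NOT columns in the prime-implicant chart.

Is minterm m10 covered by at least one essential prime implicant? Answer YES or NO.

Round 0: 0000✓ 0001✓ 0010✓ 0011✓ 0100✓ 0110✓ 0111✓ 1000✓ 1010✓ 1101✓ 1110✓ 1111✓
Round 1: -000✓ -010✓ -110✓ -111✓ 0-00✓ 0-10✓ 0-11✓ 00-0✓ 00-1✓ 000-✓ 001-✓ 01-0✓ 011-✓ 1-10✓ 10-0✓ 11-1 111-✓
Round 2: --10 -0-0 -11- 0--0 0-1- 00--
PIs = {--10, -0-0, -11-, 0--0, 0-1-, 00--, 11-1}
Coverage chart:
  m1: 00-- ←essential
  m3: 0-1-,00--
  m6: --10,-11-,0--0,0-1-
  m7: -11-,0-1-
  m8: -0-0 ←essential
  m10: --10,-0-0
  m13: 11-1 ←essential
  m14: --10,-11-
Essential: -0-0, 00--, 11-1

YES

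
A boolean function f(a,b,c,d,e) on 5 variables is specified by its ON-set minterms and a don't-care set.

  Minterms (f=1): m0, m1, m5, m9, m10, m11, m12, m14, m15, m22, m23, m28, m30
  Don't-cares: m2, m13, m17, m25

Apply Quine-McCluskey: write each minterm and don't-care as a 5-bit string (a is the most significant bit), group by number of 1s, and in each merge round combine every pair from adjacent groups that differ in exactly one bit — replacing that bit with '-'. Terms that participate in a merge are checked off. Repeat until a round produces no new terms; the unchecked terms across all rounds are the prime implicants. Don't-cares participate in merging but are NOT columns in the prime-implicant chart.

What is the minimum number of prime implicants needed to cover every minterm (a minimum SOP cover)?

size-2^0 implicants → 00000(✓)  00001(✓)  00010(✓)  00101(✓)  01001(✓)  01010(✓)  01011(✓)  01100(✓)  01101(✓)  01110(✓)  01111(✓)  10001(✓)  10110(✓)  10111(✓)  11001(✓)  11100(✓)  11110(✓)
size-2^1 implicants → -0001(✓)  -1001(✓)  -1100(✓)  -1110(✓)  0-001(✓)  0-010  0-101(✓)  00-01(✓)  000-0  0000-  01-01(✓)  01-10(✓)  01-11(✓)  010-1(✓)  0101-(✓)  011-0(✓)  011-1(✓)  0110-(✓)  0111-(✓)  1-001(✓)  1-110  1011-  111-0(✓)
size-2^2 implicants → --001  -11-0  0--01  01--1  01-1-  011--
Unchecked terms (primes): --001, -11-0, 0--01, 0-010, 000-0, 0000-, 01--1, 01-1-, 011--, 1-110, 1011-
Minterm coverage:
  m0 ⊆ 000-0,0000-
  m1 ⊆ --001,0--01,0000-
  m5 ⊆ 0--01 [E]
  m9 ⊆ --001,0--01,01--1
  m10 ⊆ 0-010,01-1-
  m11 ⊆ 01--1,01-1-
  m12 ⊆ -11-0,011--
  m14 ⊆ -11-0,01-1-,011--
  m15 ⊆ 01--1,01-1-,011--
  m22 ⊆ 1-110,1011-
  m23 ⊆ 1011- [E]
  m28 ⊆ -11-0 [E]
  m30 ⊆ -11-0,1-110
E = {-11-0, 0--01, 1011-}
Petrick residual → 000-0, 01-1-
Cover = bce' + a'd'e + a'b'c'e' + a'bd + ab'cd  |cover|=5

5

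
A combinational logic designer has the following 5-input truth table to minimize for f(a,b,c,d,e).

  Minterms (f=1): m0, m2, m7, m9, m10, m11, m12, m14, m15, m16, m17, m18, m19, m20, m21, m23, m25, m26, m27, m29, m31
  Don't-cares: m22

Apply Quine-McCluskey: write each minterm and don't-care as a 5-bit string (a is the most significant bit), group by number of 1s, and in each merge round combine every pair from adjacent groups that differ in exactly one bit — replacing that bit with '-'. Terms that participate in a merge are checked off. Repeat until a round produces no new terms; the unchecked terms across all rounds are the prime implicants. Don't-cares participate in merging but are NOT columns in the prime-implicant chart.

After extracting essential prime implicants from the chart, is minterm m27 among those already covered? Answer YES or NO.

YES

Round 0: 00000✓ 00010✓ 00111✓ 01001✓ 01010✓ 01011✓ 01100✓ 01110✓ 01111✓ 10000✓ 10001✓ 10010✓ 10011✓ 10100✓ 10101✓ 10110✓ 10111✓ 11001✓ 11010✓ 11011✓ 11101✓ 11111✓
Round 1: -0000✓ -0010✓ -0111✓ -1001✓ -1010✓ -1011✓ -1111✓ 0-010✓ 0-111✓ 000-0✓ 01-10✓ 01-11✓ 010-1✓ 0101-✓ 011-0 0111-✓ 1-001✓ 1-010✓ 1-011✓ 1-101✓ 1-111✓ 10-00✓ 10-01✓ 10-10✓ 10-11✓ 100-0✓ 100-1✓ 1000-✓ 1001-✓ 101-0✓ 101-1✓ 1010-✓ 1011-✓ 11-01✓ 11-11✓ 110-1✓ 1101-✓ 111-1✓
Round 2: --010 --111 -00-0 -1-11 -10-1 -101- 01-1- 1--01✓ 1--11✓ 1-0-1✓ 1-01- 1-1-1✓ 10--0✓ 10--1✓ 10-0-✓ 10-1-✓ 100--✓ 101--✓ 11--1✓
Round 3: 1---1 10---
PIs = {--010, --111, -00-0, -1-11, -10-1, -101-, 01-1-, 011-0, 1---1, 1-01-, 10---}
Coverage chart:
  m0: -00-0 ←essential
  m2: --010,-00-0
  m7: --111 ←essential
  m9: -10-1 ←essential
  m10: --010,-101-,01-1-
  m11: -1-11,-10-1,-101-,01-1-
  m12: 011-0 ←essential
  m14: 01-1-,011-0
  m15: --111,-1-11,01-1-
  m16: -00-0,10---
  m17: 1---1,10---
  m18: --010,-00-0,1-01-,10---
  m19: 1---1,1-01-,10---
  m20: 10--- ←essential
  m21: 1---1,10---
  m23: --111,1---1,10---
  m25: -10-1,1---1
  m26: --010,-101-,1-01-
  m27: -1-11,-10-1,-101-,1---1,1-01-
  m29: 1---1 ←essential
  m31: --111,-1-11,1---1
Essential: --111, -00-0, -10-1, 011-0, 1---1, 10---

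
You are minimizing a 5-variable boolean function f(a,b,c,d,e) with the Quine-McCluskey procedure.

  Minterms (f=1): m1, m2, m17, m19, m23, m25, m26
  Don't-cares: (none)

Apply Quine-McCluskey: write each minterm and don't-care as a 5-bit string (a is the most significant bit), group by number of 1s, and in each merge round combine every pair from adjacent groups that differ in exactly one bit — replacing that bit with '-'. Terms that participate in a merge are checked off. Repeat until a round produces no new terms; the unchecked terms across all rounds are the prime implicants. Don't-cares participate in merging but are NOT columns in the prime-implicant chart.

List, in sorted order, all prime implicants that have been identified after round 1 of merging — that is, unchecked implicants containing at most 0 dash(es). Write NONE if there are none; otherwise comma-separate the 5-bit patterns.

00010, 11010

Round 0: 00001✓ 00010 10001✓ 10011✓ 10111✓ 11001✓ 11010
Round 1: -0001 1-001 10-11 100-1
PIs = {-0001, 00010, 1-001, 10-11, 100-1, 11010}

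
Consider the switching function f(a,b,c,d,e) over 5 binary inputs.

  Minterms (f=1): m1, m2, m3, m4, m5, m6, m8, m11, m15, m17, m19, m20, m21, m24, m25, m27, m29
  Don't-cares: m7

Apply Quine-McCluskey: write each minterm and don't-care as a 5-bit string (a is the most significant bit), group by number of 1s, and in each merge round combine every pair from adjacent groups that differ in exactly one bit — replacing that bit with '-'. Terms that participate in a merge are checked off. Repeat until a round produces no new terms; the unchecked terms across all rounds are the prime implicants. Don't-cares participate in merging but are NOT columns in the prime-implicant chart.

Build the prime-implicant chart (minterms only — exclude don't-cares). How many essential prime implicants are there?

[col 0] 00001*, 00010*, 00011*, 00100*, 00101*, 00110*, 00111*, 01000*, 01011*, 01111*, 10001*, 10011*, 10100*, 10101*, 11000*, 11001*, 11011*, 11101*
[col 1] -0001*, -0011*, -0100*, -0101*, -1000, -1011*, 0-011*, 0-111*, 00-01*, 00-10*, 00-11*, 000-1*, 0001-*, 001-0*, 001-1*, 0010-*, 0011-*, 01-11*, 1-001*, 1-011*, 1-101*, 10-01*, 100-1*, 1010-*, 11-01*, 110-1*, 1100-
[col 2] --011, -0-01, -00-1, -010-, 0--11, 00--1, 00-1-, 001--, 1--01, 1-0-1
Prime implicants: --011, -0-01, -00-1, -010-, -1000, 0--11, 00--1, 00-1-, 001--, 1--01, 1-0-1, 1100-
PI chart (minterm → PIs covering it):
  1 | -0-01,-00-1,00--1
  2 | 00-1-  (sole → essential)
  3 | --011,-00-1,0--11,00--1,00-1-
  4 | -010-,001--
  5 | -0-01,-010-,00--1,001--
  6 | 00-1-,001--
  8 | -1000  (sole → essential)
  11 | --011,0--11
  15 | 0--11  (sole → essential)
  17 | -0-01,-00-1,1--01,1-0-1
  19 | --011,-00-1,1-0-1
  20 | -010-  (sole → essential)
  21 | -0-01,-010-,1--01
  24 | -1000,1100-
  25 | 1--01,1-0-1,1100-
  27 | --011,1-0-1
  29 | 1--01  (sole → essential)
Essential prime implicants: -010-, -1000, 0--11, 00-1-, 1--01

5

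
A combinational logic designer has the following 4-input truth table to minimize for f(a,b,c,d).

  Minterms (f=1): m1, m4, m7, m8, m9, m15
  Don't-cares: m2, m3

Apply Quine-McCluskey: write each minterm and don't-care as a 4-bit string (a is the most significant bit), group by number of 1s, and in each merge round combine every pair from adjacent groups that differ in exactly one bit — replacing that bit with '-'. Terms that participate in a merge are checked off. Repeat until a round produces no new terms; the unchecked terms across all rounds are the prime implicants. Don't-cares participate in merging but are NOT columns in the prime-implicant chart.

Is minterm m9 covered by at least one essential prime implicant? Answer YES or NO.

YES

Round 0: 0001✓ 0010✓ 0011✓ 0100 0111✓ 1000✓ 1001✓ 1111✓
Round 1: -001 -111 0-11 00-1 001- 100-
PIs = {-001, -111, 0-11, 00-1, 001-, 0100, 100-}
Coverage chart:
  m1: -001,00-1
  m4: 0100 ←essential
  m7: -111,0-11
  m8: 100- ←essential
  m9: -001,100-
  m15: -111 ←essential
Essential: -111, 0100, 100-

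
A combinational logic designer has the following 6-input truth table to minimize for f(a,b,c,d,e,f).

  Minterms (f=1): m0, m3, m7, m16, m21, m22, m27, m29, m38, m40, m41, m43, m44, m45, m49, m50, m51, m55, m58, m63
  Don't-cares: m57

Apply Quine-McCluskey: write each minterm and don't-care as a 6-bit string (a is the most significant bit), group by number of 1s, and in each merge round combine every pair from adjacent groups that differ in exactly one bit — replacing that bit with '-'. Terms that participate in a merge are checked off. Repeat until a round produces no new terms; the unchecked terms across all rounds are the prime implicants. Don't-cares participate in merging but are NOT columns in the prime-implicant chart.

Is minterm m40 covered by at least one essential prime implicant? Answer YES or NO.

size-2^0 implicants → 000000(✓)  000011(✓)  000111(✓)  010000(✓)  010101(✓)  010110  011011  011101(✓)  100110  101000(✓)  101001(✓)  101011(✓)  101100(✓)  101101(✓)  110001(✓)  110010(✓)  110011(✓)  110111(✓)  111001(✓)  111010(✓)  111111(✓)
size-2^1 implicants → 0-0000  000-11  01-101  1-1001  101-00(✓)  101-01(✓)  1010-1  10100-(✓)  10110-(✓)  11-001  11-010  11-111  110-11  1100-1  11001-
size-2^2 implicants → 101-0-
Unchecked terms (primes): 0-0000, 000-11, 01-101, 010110, 011011, 1-1001, 100110, 101-0-, 1010-1, 11-001, 11-010, 11-111, 110-11, 1100-1, 11001-
Minterm coverage:
  m0 ⊆ 0-0000 [E]
  m3 ⊆ 000-11 [E]
  m7 ⊆ 000-11 [E]
  m16 ⊆ 0-0000 [E]
  m21 ⊆ 01-101 [E]
  m22 ⊆ 010110 [E]
  m27 ⊆ 011011 [E]
  m29 ⊆ 01-101 [E]
  m38 ⊆ 100110 [E]
  m40 ⊆ 101-0- [E]
  m41 ⊆ 1-1001,101-0-,1010-1
  m43 ⊆ 1010-1 [E]
  m44 ⊆ 101-0- [E]
  m45 ⊆ 101-0- [E]
  m49 ⊆ 11-001,1100-1
  m50 ⊆ 11-010,11001-
  m51 ⊆ 110-11,1100-1,11001-
  m55 ⊆ 11-111,110-11
  m58 ⊆ 11-010 [E]
  m63 ⊆ 11-111 [E]
E = {0-0000, 000-11, 01-101, 010110, 011011, 100110, 101-0-, 1010-1, 11-010, 11-111}

YES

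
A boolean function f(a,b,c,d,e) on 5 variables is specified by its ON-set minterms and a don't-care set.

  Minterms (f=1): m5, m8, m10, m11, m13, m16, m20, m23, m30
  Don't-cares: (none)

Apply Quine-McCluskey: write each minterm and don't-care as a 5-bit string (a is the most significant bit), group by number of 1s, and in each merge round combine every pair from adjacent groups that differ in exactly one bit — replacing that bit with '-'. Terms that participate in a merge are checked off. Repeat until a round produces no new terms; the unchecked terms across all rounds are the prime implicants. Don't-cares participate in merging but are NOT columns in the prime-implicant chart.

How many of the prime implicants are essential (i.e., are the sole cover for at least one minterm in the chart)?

6

[col 0] 00101*, 01000*, 01010*, 01011*, 01101*, 10000*, 10100*, 10111, 11110
[col 1] 0-101, 010-0, 0101-, 10-00
Prime implicants: 0-101, 010-0, 0101-, 10-00, 10111, 11110
PI chart (minterm → PIs covering it):
  5 | 0-101  (sole → essential)
  8 | 010-0  (sole → essential)
  10 | 010-0,0101-
  11 | 0101-  (sole → essential)
  13 | 0-101  (sole → essential)
  16 | 10-00  (sole → essential)
  20 | 10-00  (sole → essential)
  23 | 10111  (sole → essential)
  30 | 11110  (sole → essential)
Essential prime implicants: 0-101, 010-0, 0101-, 10-00, 10111, 11110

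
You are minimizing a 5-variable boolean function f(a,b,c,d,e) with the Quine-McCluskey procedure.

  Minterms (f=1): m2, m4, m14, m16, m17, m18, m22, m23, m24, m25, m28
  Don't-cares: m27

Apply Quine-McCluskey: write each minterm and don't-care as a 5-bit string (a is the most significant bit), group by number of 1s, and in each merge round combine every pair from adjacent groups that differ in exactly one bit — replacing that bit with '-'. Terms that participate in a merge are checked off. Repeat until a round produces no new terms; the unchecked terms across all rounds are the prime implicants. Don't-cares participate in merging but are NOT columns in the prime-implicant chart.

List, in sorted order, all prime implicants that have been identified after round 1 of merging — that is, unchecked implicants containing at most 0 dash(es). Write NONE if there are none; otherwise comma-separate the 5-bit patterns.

00100, 01110

[col 0] 00010*, 00100, 01110, 10000*, 10001*, 10010*, 10110*, 10111*, 11000*, 11001*, 11011*, 11100*
[col 1] -0010, 1-000*, 1-001*, 10-10, 100-0, 1000-*, 1011-, 11-00, 110-1, 1100-*
[col 2] 1-00-
Prime implicants: -0010, 00100, 01110, 1-00-, 10-10, 100-0, 1011-, 11-00, 110-1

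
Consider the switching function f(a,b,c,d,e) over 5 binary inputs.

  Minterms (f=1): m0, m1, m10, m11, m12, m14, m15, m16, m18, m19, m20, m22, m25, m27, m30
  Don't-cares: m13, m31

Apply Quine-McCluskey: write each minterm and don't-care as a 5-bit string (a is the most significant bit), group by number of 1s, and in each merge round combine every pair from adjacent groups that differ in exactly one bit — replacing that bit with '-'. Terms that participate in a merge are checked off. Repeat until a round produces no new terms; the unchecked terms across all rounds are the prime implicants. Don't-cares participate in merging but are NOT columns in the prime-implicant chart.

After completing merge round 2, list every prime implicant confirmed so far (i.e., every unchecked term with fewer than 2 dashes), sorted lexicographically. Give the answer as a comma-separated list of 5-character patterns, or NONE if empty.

-0000, 0000-, 1-011, 1-110, 1001-, 110-1

Round 0: 00000✓ 00001✓ 01010✓ 01011✓ 01100✓ 01101✓ 01110✓ 01111✓ 10000✓ 10010✓ 10011✓ 10100✓ 10110✓ 11001✓ 11011✓ 11110✓ 11111✓
Round 1: -0000 -1011✓ -1110✓ -1111✓ 0000- 01-10✓ 01-11✓ 0101-✓ 011-0✓ 011-1✓ 0110-✓ 0111-✓ 1-011 1-110 10-00✓ 10-10✓ 100-0✓ 1001- 101-0✓ 11-11✓ 110-1 1111-✓
Round 2: -1-11 -111- 01-1- 011-- 10--0
PIs = {-0000, -1-11, -111-, 0000-, 01-1-, 011--, 1-011, 1-110, 10--0, 1001-, 110-1}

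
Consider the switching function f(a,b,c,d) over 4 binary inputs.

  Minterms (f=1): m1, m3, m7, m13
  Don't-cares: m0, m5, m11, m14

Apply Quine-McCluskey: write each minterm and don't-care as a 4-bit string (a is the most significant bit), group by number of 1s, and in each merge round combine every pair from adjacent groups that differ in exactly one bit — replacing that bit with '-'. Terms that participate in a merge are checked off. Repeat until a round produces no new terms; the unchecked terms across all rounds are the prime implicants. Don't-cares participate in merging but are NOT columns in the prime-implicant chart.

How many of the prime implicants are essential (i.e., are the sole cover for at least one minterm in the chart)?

size-2^0 implicants → 0000(✓)  0001(✓)  0011(✓)  0101(✓)  0111(✓)  1011(✓)  1101(✓)  1110
size-2^1 implicants → -011  -101  0-01(✓)  0-11(✓)  00-1(✓)  000-  01-1(✓)
size-2^2 implicants → 0--1
Unchecked terms (primes): -011, -101, 0--1, 000-, 1110
Minterm coverage:
  m1 ⊆ 0--1,000-
  m3 ⊆ -011,0--1
  m7 ⊆ 0--1 [E]
  m13 ⊆ -101 [E]
E = {-101, 0--1}

2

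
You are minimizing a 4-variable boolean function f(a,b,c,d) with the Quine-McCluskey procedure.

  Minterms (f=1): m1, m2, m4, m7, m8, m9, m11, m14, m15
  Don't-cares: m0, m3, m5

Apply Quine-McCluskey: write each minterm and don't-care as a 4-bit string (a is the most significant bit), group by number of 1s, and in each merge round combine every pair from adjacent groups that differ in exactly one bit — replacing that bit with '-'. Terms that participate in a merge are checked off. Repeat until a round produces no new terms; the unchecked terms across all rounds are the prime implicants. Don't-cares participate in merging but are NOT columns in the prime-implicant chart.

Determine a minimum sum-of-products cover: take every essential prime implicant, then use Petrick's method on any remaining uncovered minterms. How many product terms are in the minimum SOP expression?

5

[col 0] 0000*, 0001*, 0010*, 0011*, 0100*, 0101*, 0111*, 1000*, 1001*, 1011*, 1110*, 1111*
[col 1] -000*, -001*, -011*, -111*, 0-00*, 0-01*, 0-11*, 00-0*, 00-1*, 000-*, 001-*, 01-1*, 010-*, 1-11*, 10-1*, 100-*, 111-
[col 2] --11, -0-1, -00-, 0--1, 0-0-, 00--
Prime implicants: --11, -0-1, -00-, 0--1, 0-0-, 00--, 111-
PI chart (minterm → PIs covering it):
  1 | -0-1,-00-,0--1,0-0-,00--
  2 | 00--  (sole → essential)
  4 | 0-0-  (sole → essential)
  7 | --11,0--1
  8 | -00-  (sole → essential)
  9 | -0-1,-00-
  11 | --11,-0-1
  14 | 111-  (sole → essential)
  15 | --11,111-
Essential prime implicants: -00-, 0-0-, 00--, 111-
Petrick residual → --11
Minimum SOP uses 5 PIs: cd + b'c' + a'c' + a'b' + abc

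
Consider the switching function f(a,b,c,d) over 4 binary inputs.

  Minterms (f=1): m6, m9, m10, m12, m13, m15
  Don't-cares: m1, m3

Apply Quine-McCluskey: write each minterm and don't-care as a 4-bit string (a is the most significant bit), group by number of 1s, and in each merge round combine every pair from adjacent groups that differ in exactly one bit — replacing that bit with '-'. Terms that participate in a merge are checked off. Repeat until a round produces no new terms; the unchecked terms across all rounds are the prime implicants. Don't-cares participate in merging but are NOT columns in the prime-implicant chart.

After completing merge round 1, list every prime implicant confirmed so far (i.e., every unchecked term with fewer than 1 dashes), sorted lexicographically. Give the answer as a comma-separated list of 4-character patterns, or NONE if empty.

0110, 1010

Round 0: 0001✓ 0011✓ 0110 1001✓ 1010 1100✓ 1101✓ 1111✓
Round 1: -001 00-1 1-01 11-1 110-
PIs = {-001, 00-1, 0110, 1-01, 1010, 11-1, 110-}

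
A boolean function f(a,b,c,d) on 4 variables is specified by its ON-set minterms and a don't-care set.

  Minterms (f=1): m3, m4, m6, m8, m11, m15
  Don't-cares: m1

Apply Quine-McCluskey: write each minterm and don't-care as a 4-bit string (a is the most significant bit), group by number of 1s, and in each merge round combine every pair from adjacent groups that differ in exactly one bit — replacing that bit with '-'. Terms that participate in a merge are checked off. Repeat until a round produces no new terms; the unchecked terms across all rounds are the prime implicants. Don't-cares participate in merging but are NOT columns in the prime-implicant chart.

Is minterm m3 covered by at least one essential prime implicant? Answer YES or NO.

[col 0] 0001*, 0011*, 0100*, 0110*, 1000, 1011*, 1111*
[col 1] -011, 00-1, 01-0, 1-11
Prime implicants: -011, 00-1, 01-0, 1-11, 1000
PI chart (minterm → PIs covering it):
  3 | -011,00-1
  4 | 01-0  (sole → essential)
  6 | 01-0  (sole → essential)
  8 | 1000  (sole → essential)
  11 | -011,1-11
  15 | 1-11  (sole → essential)
Essential prime implicants: 01-0, 1-11, 1000

NO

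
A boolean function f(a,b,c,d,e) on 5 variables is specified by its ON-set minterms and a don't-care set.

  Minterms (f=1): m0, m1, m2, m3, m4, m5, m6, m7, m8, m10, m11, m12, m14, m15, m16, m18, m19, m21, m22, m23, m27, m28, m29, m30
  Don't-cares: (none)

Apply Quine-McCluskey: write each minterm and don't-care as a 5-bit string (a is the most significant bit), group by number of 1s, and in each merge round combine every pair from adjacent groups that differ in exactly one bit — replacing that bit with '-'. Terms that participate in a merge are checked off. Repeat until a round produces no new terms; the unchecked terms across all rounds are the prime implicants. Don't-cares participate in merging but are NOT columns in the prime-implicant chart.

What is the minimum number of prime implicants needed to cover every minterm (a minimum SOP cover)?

8

size-2^0 implicants → 00000(✓)  00001(✓)  00010(✓)  00011(✓)  00100(✓)  00101(✓)  00110(✓)  00111(✓)  01000(✓)  01010(✓)  01011(✓)  01100(✓)  01110(✓)  01111(✓)  10000(✓)  10010(✓)  10011(✓)  10101(✓)  10110(✓)  10111(✓)  11011(✓)  11100(✓)  11101(✓)  11110(✓)
size-2^1 implicants → -0000(✓)  -0010(✓)  -0011(✓)  -0101(✓)  -0110(✓)  -0111(✓)  -1011(✓)  -1100(✓)  -1110(✓)  0-000(✓)  0-010(✓)  0-011(✓)  0-100(✓)  0-110(✓)  0-111(✓)  00-00(✓)  00-01(✓)  00-10(✓)  00-11(✓)  000-0(✓)  000-1(✓)  0000-(✓)  0001-(✓)  001-0(✓)  001-1(✓)  0010-(✓)  0011-(✓)  01-00(✓)  01-10(✓)  01-11(✓)  010-0(✓)  0101-(✓)  011-0(✓)  0111-(✓)  1-011(✓)  1-101  1-110(✓)  10-10(✓)  10-11(✓)  100-0(✓)  1001-(✓)  101-1(✓)  1011-(✓)  111-0(✓)  1110-
size-2^2 implicants → --011  --110  -0-10(✓)  -0-11(✓)  -00-0  -001-(✓)  -01-1  -011-(✓)  -11-0  0--00(✓)  0--10(✓)  0--11(✓)  0-0-0(✓)  0-01-(✓)  0-1-0(✓)  0-11-(✓)  00--0(✓)  00--1(✓)  00-0-(✓)  00-1-(✓)  000--(✓)  001--(✓)  01--0(✓)  01-1-(✓)  10-1-(✓)
size-2^3 implicants → -0-1-  0---0  0--1-  00---
Unchecked terms (primes): --011, --110, -0-1-, -00-0, -01-1, -11-0, 0---0, 0--1-, 00---, 1-101, 1110-
Minterm coverage:
  m0 ⊆ -00-0,0---0,00---
  m1 ⊆ 00--- [E]
  m2 ⊆ -0-1-,-00-0,0---0,0--1-,00---
  m3 ⊆ --011,-0-1-,0--1-,00---
  m4 ⊆ 0---0,00---
  m5 ⊆ -01-1,00---
  m6 ⊆ --110,-0-1-,0---0,0--1-,00---
  m7 ⊆ -0-1-,-01-1,0--1-,00---
  m8 ⊆ 0---0 [E]
  m10 ⊆ 0---0,0--1-
  m11 ⊆ --011,0--1-
  m12 ⊆ -11-0,0---0
  m14 ⊆ --110,-11-0,0---0,0--1-
  m15 ⊆ 0--1- [E]
  m16 ⊆ -00-0 [E]
  m18 ⊆ -0-1-,-00-0
  m19 ⊆ --011,-0-1-
  m21 ⊆ -01-1,1-101
  m22 ⊆ --110,-0-1-
  m23 ⊆ -0-1-,-01-1
  m27 ⊆ --011 [E]
  m28 ⊆ -11-0,1110-
  m29 ⊆ 1-101,1110-
  m30 ⊆ --110,-11-0
E = {--011, -00-0, 0---0, 0--1-, 00---}
Petrick residual → --110, -01-1, 1110-
Cover = c'de + cde' + b'c'e' + b'ce + a'e' + a'd + a'b' + abcd'  |cover|=8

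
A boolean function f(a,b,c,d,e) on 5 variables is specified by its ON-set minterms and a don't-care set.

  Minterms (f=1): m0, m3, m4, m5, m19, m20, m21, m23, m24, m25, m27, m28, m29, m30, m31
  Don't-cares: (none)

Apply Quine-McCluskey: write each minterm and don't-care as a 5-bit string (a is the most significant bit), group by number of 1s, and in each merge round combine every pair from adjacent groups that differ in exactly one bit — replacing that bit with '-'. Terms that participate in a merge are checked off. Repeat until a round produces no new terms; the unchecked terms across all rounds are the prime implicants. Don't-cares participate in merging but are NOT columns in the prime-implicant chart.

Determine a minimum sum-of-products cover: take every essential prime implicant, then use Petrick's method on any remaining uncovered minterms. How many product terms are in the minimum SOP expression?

Round 0: 00000✓ 00011✓ 00100✓ 00101✓ 10011✓ 10100✓ 10101✓ 10111✓ 11000✓ 11001✓ 11011✓ 11100✓ 11101✓ 11110✓ 11111✓
Round 1: -0011 -0100✓ -0101✓ 00-00 0010-✓ 1-011✓ 1-100✓ 1-101✓ 1-111✓ 10-11✓ 101-1✓ 1010-✓ 11-00✓ 11-01✓ 11-11✓ 110-1✓ 1100-✓ 111-0✓ 111-1✓ 1110-✓ 1111-✓
Round 2: -010- 1--11 1-1-1 1-10- 11--1 11-0- 111--
PIs = {-0011, -010-, 00-00, 1--11, 1-1-1, 1-10-, 11--1, 11-0-, 111--}
Coverage chart:
  m0: 00-00 ←essential
  m3: -0011 ←essential
  m4: -010-,00-00
  m5: -010- ←essential
  m19: -0011,1--11
  m20: -010-,1-10-
  m21: -010-,1-1-1,1-10-
  m23: 1--11,1-1-1
  m24: 11-0- ←essential
  m25: 11--1,11-0-
  m27: 1--11,11--1
  m28: 1-10-,11-0-,111--
  m29: 1-1-1,1-10-,11--1,11-0-,111--
  m30: 111-- ←essential
  m31: 1--11,1-1-1,11--1,111--
Essential: -0011, -010-, 00-00, 11-0-, 111--
Petrick residual → 1--11
Min cover (6 terms): b'c'de + b'cd' + a'b'd'e' + ade + abd' + abc

6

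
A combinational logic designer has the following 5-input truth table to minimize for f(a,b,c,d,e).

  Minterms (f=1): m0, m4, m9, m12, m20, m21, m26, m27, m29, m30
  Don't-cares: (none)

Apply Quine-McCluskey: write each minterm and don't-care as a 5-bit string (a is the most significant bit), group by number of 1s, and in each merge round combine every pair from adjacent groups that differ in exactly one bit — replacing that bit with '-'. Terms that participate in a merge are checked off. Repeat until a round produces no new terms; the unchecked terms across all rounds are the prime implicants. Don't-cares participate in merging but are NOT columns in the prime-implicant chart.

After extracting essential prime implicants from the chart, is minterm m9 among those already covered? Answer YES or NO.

YES

[col 0] 00000*, 00100*, 01001, 01100*, 10100*, 10101*, 11010*, 11011*, 11101*, 11110*
[col 1] -0100, 0-100, 00-00, 1-101, 1010-, 11-10, 1101-
Prime implicants: -0100, 0-100, 00-00, 01001, 1-101, 1010-, 11-10, 1101-
PI chart (minterm → PIs covering it):
  0 | 00-00  (sole → essential)
  4 | -0100,0-100,00-00
  9 | 01001  (sole → essential)
  12 | 0-100  (sole → essential)
  20 | -0100,1010-
  21 | 1-101,1010-
  26 | 11-10,1101-
  27 | 1101-  (sole → essential)
  29 | 1-101  (sole → essential)
  30 | 11-10  (sole → essential)
Essential prime implicants: 0-100, 00-00, 01001, 1-101, 11-10, 1101-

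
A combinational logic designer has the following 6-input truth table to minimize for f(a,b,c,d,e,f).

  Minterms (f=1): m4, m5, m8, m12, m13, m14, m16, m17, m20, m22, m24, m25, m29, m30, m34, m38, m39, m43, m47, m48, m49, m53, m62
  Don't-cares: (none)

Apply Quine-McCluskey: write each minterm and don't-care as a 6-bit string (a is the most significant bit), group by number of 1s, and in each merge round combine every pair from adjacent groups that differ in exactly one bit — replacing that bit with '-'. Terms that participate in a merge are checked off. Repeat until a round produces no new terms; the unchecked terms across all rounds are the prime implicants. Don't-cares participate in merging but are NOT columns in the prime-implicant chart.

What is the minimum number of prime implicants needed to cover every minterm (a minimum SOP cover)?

[col 0] 000100*, 000101*, 001000*, 001100*, 001101*, 001110*, 010000*, 010001*, 010100*, 010110*, 011000*, 011001*, 011101*, 011110*, 100010*, 100110*, 100111*, 101011*, 101111*, 110000*, 110001*, 110101*, 111110*
[col 1] -10000*, -10001*, -11110, 0-0100, 0-1000, 0-1101, 0-1110, 00-100*, 00-101*, 00010-*, 001-00, 0011-0, 00110-*, 01-000*, 01-001*, 01-110, 010-00, 01000-*, 0101-0, 011-01, 01100-*, 10-111, 100-10, 10011-, 101-11, 110-01, 11000-*
[col 2] -1000-, 00-10-, 01-00-
Prime implicants: -1000-, -11110, 0-0100, 0-1000, 0-1101, 0-1110, 00-10-, 001-00, 0011-0, 01-00-, 01-110, 010-00, 0101-0, 011-01, 10-111, 100-10, 10011-, 101-11, 110-01
PI chart (minterm → PIs covering it):
  4 | 0-0100,00-10-
  5 | 00-10-  (sole → essential)
  8 | 0-1000,001-00
  12 | 00-10-,001-00,0011-0
  13 | 0-1101,00-10-
  14 | 0-1110,0011-0
  16 | -1000-,01-00-,010-00
  17 | -1000-,01-00-
  20 | 0-0100,010-00,0101-0
  22 | 01-110,0101-0
  24 | 0-1000,01-00-
  25 | 01-00-,011-01
  29 | 0-1101,011-01
  30 | -11110,0-1110,01-110
  34 | 100-10  (sole → essential)
  38 | 100-10,10011-
  39 | 10-111,10011-
  43 | 101-11  (sole → essential)
  47 | 10-111,101-11
  48 | -1000-  (sole → essential)
  49 | -1000-,110-01
  53 | 110-01  (sole → essential)
  62 | -11110  (sole → essential)
Essential prime implicants: -1000-, -11110, 00-10-, 100-10, 101-11, 110-01
Petrick residual → 0-1000, 0-1110, 0101-0, 011-01, 10-111
Minimum SOP uses 11 PIs: bc'd'e' + bcdef' + a'cd'e'f' + a'cdef' + a'b'de' + a'bc'df' + a'bce'f + ab'def + ab'c'ef' + ab'cef + abc'e'f

11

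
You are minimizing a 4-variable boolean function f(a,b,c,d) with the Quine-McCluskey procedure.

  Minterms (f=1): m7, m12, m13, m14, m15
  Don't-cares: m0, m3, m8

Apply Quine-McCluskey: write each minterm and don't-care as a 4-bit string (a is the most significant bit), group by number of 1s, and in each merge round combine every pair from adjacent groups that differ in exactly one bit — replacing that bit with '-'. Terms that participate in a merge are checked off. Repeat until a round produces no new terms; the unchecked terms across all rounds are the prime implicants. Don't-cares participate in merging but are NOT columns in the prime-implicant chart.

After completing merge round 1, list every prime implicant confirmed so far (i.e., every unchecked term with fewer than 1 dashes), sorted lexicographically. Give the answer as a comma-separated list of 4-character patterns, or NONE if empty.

NONE

Round 0: 0000✓ 0011✓ 0111✓ 1000✓ 1100✓ 1101✓ 1110✓ 1111✓
Round 1: -000 -111 0-11 1-00 11-0✓ 11-1✓ 110-✓ 111-✓
Round 2: 11--
PIs = {-000, -111, 0-11, 1-00, 11--}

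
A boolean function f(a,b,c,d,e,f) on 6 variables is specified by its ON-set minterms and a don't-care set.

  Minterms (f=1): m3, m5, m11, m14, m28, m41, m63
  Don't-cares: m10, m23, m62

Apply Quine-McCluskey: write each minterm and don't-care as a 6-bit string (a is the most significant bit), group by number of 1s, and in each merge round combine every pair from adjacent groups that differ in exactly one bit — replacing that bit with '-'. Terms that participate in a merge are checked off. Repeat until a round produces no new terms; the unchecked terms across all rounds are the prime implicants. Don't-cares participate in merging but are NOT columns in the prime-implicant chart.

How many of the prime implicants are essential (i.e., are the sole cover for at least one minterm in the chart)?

[col 0] 000011*, 000101, 001010*, 001011*, 001110*, 010111, 011100, 101001, 111110*, 111111*
[col 1] 00-011, 001-10, 00101-, 11111-
Prime implicants: 00-011, 000101, 001-10, 00101-, 010111, 011100, 101001, 11111-
PI chart (minterm → PIs covering it):
  3 | 00-011  (sole → essential)
  5 | 000101  (sole → essential)
  11 | 00-011,00101-
  14 | 001-10  (sole → essential)
  28 | 011100  (sole → essential)
  41 | 101001  (sole → essential)
  63 | 11111-  (sole → essential)
Essential prime implicants: 00-011, 000101, 001-10, 011100, 101001, 11111-

6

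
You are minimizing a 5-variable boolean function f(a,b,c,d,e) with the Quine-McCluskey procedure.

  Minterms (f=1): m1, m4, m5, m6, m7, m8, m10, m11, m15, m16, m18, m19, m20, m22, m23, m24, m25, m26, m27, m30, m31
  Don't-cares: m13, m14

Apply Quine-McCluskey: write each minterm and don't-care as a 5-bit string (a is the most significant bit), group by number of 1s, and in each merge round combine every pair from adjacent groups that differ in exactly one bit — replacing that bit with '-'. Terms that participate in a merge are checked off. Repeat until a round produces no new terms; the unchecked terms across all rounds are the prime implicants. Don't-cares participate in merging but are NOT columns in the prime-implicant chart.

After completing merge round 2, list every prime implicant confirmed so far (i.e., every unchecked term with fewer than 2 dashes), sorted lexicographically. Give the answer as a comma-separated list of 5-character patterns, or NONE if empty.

00-01

Round 0: 00001✓ 00100✓ 00101✓ 00110✓ 00111✓ 01000✓ 01010✓ 01011✓ 01101✓ 01110✓ 01111✓ 10000✓ 10010✓ 10011✓ 10100✓ 10110✓ 10111✓ 11000✓ 11001✓ 11010✓ 11011✓ 11110✓ 11111✓
Round 1: -0100✓ -0110✓ -0111✓ -1000✓ -1010✓ -1011✓ -1110✓ -1111✓ 0-101✓ 0-110✓ 0-111✓ 00-01 001-0✓ 001-1✓ 0010-✓ 0011-✓ 01-10✓ 01-11✓ 010-0✓ 0101-✓ 011-1✓ 0111-✓ 1-000✓ 1-010✓ 1-011✓ 1-110✓ 1-111✓ 10-00✓ 10-10✓ 10-11✓ 100-0✓ 1001-✓ 101-0✓ 1011-✓ 11-10✓ 11-11✓ 110-0✓ 110-1✓ 1100-✓ 1101-✓ 1111-✓
Round 2: --110✓ --111✓ -01-0 -011-✓ -1-10✓ -1-11✓ -10-0 -101-✓ -111-✓ 0-1-1 0-11-✓ 001-- 01-1-✓ 1--10✓ 1--11✓ 1-0-0 1-01-✓ 1-11-✓ 10--0 10-1-✓ 11-1-✓ 110--
Round 3: --11- -1-1- 1--1-
PIs = {--11-, -01-0, -1-1-, -10-0, 0-1-1, 00-01, 001--, 1--1-, 1-0-0, 10--0, 110--}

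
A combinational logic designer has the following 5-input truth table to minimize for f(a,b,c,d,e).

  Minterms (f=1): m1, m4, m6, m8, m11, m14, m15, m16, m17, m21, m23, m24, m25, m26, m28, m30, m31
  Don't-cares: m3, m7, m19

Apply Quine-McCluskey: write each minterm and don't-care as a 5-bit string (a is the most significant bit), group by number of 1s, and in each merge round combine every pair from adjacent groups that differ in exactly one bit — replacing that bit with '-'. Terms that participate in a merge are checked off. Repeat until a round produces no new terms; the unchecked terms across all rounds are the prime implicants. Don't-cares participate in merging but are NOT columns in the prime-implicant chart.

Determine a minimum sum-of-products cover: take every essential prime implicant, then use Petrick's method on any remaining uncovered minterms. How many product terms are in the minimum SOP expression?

8

Round 0: 00001✓ 00011✓ 00100✓ 00110✓ 00111✓ 01000✓ 01011✓ 01110✓ 01111✓ 10000✓ 10001✓ 10011✓ 10101✓ 10111✓ 11000✓ 11001✓ 11010✓ 11100✓ 11110✓ 11111✓
Round 1: -0001✓ -0011✓ -0111✓ -1000 -1110✓ -1111✓ 0-011✓ 0-110✓ 0-111✓ 00-11✓ 000-1✓ 001-0 0011-✓ 01-11✓ 0111-✓ 1-000✓ 1-001✓ 1-111✓ 10-01✓ 10-11✓ 100-1✓ 1000-✓ 101-1✓ 11-00✓ 11-10✓ 110-0✓ 1100-✓ 111-0✓ 1111-✓
Round 2: --111 -0-11 -00-1 -111- 0--11 0-11- 1-00- 10--1 11--0
PIs = {--111, -0-11, -00-1, -1000, -111-, 0--11, 0-11-, 001-0, 1-00-, 10--1, 11--0}
Coverage chart:
  m1: -00-1 ←essential
  m4: 001-0 ←essential
  m6: 0-11-,001-0
  m8: -1000 ←essential
  m11: 0--11 ←essential
  m14: -111-,0-11-
  m15: --111,-111-,0--11,0-11-
  m16: 1-00- ←essential
  m17: -00-1,1-00-,10--1
  m21: 10--1 ←essential
  m23: --111,-0-11,10--1
  m24: -1000,1-00-,11--0
  m25: 1-00- ←essential
  m26: 11--0 ←essential
  m28: 11--0 ←essential
  m30: -111-,11--0
  m31: --111,-111-
Essential: -00-1, -1000, 0--11, 001-0, 1-00-, 10--1, 11--0
Petrick residual → -111-
Min cover (8 terms): b'c'e + bc'd'e' + bcd + a'de + a'b'ce' + ac'd' + ab'e + abe'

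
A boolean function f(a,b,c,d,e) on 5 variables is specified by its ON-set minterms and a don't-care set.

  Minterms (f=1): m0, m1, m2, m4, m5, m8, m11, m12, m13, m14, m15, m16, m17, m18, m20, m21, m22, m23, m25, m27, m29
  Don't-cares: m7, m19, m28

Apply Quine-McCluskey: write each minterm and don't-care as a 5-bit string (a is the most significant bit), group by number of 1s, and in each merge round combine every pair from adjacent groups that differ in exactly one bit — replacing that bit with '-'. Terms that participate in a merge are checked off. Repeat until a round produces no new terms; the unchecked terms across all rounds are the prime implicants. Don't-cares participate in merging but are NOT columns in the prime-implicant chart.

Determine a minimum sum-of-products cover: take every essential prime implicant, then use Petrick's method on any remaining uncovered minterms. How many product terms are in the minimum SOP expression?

7

[col 0] 00000*, 00001*, 00010*, 00100*, 00101*, 00111*, 01000*, 01011*, 01100*, 01101*, 01110*, 01111*, 10000*, 10001*, 10010*, 10011*, 10100*, 10101*, 10110*, 10111*, 11001*, 11011*, 11100*, 11101*
[col 1] -0000*, -0001*, -0010*, -0100*, -0101*, -0111*, -1011, -1100*, -1101*, 0-000*, 0-100*, 0-101*, 0-111*, 00-00*, 00-01*, 000-0*, 0000-*, 001-1*, 0010-*, 01-00*, 01-11, 011-0*, 011-1*, 0110-*, 0111-*, 1-001*, 1-011*, 1-100*, 1-101*, 10-00*, 10-01*, 10-10*, 10-11*, 100-0*, 100-1*, 1000-*, 1001-*, 101-0*, 101-1*, 1010-*, 1011-*, 11-01*, 110-1*, 1110-*
[col 2] --100*, --101*, -0-00*, -0-01*, -00-0, -000-*, -01-1, -010-*, -110-*, 0--00, 0-1-1, 0-10-*, 00-0-*, 011--, 1--01, 1-0-1, 1-10-*, 10--0*, 10--1*, 10-0-*, 10-1-*, 100--*, 101--*
[col 3] --10-, -0-0-, 10---
Prime implicants: --10-, -0-0-, -00-0, -01-1, -1011, 0--00, 0-1-1, 01-11, 011--, 1--01, 1-0-1, 10---
PI chart (minterm → PIs covering it):
  0 | -0-0-,-00-0,0--00
  1 | -0-0-  (sole → essential)
  2 | -00-0  (sole → essential)
  4 | --10-,-0-0-,0--00
  5 | --10-,-0-0-,-01-1,0-1-1
  8 | 0--00  (sole → essential)
  11 | -1011,01-11
  12 | --10-,0--00,011--
  13 | --10-,0-1-1,011--
  14 | 011--  (sole → essential)
  15 | 0-1-1,01-11,011--
  16 | -0-0-,-00-0,10---
  17 | -0-0-,1--01,1-0-1,10---
  18 | -00-0,10---
  20 | --10-,-0-0-,10---
  21 | --10-,-0-0-,-01-1,1--01,10---
  22 | 10---  (sole → essential)
  23 | -01-1,10---
  25 | 1--01,1-0-1
  27 | -1011,1-0-1
  29 | --10-,1--01
Essential prime implicants: -0-0-, -00-0, 0--00, 011--, 10---
Petrick residual → -1011, 1--01
Minimum SOP uses 7 PIs: b'd' + b'c'e' + bc'de + a'd'e' + a'bc + ad'e + ab'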